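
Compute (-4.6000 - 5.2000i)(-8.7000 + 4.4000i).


Real = -4.6*(-8.7) - (-5.2)*4.4 = 40.02 - (-22.88) = 62.9
Imag = -4.6*4.4 - (8.7)*(-5.2) = -20.24 + 45.24 = 25

62.9000 + 25.0000i


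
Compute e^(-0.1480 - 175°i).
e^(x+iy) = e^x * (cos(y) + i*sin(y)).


e^-0.1480 = 0.8624
cos(-175°) = -0.9962
sin(-175°) = -0.0872
Real = 0.8624*(-0.9962) = -0.8591
Imag = 0.8624*(-0.0872) = -0.0752

-0.8591 - 0.0752i


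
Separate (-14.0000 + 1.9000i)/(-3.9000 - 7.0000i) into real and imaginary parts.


Multiply by conjugate: (-14.0000 + 1.9000i)(-3.9000 + 7.0000i) / ((-3.9)^2 + (-7)^2)
Numerator real = -14*(-3.9) + 1.9*(-7) = 41.3
Numerator imag = 1.9*(-3.9) - (-14)*(-7) = -105.41
Denominator = 64.21
Re(z) = 41.3/64.21 = 0.6432
Im(z) = -105.41/64.21 = -1.6416

Re(z) = 0.6432, Im(z) = -1.6416


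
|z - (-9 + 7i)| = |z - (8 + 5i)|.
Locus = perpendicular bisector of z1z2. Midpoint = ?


Equal distances means the locus is the perpendicular bisector of z1 and z2.
Midpoint = ((-9+8)/2, (7+5)/2) = (-0.5000, 6.0000)

Perpendicular bisector through (-0.5000, 6.0000)


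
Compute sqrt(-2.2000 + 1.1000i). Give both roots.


|z| = sqrt(4.84+1.21) = 2.4597
sqrt((|z|+a)/2) = sqrt((2.4597+(-2.2))/2) = sqrt(0.1298) = 0.3603
sqrt((|z|-a)/2) = sqrt((2.4597-(-2.2))/2) = sqrt(2.3298) = 1.5264

±(0.3603 + 1.5264i) i.e. 0.3603 + 1.5264i and -0.3603 - 1.5264i


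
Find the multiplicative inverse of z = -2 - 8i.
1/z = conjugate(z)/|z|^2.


|z|^2 = 4+64 = 68
1/z = (-2 + 8i)/68

1/z = -0.0294 + 0.1176i


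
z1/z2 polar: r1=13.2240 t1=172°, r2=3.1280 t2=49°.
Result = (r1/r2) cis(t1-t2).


r = 13.2240 / 3.1280 = 4.2276
theta = 172° - 49° = 123° = 123° (mod 360)

4.2276 cis(123°)


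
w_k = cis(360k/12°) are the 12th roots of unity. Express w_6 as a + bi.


Angle = 360*6/12 = 180°
a = cos(180°) = -1.0000
b = sin(180°) = 0

-1.0000 + 0i


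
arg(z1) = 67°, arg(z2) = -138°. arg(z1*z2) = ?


arg(z1*z2) = 67° - 138° = -71°
Normalized to (-180°, 180°]: -71°

-71°


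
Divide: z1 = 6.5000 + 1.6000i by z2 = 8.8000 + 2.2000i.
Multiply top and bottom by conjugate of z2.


Conjugate of z2 = 8.8000 - 2.2000i
Numerator: (6.5000 + 1.6000i)(8.8000 - 2.2000i) = 60.7200 - 0.2200i
Denominator: 8.8^2 + 2.2^2 = 82.28
Result = (60.7200 - 0.2200i)/82.28

0.7380 - 0.0027i


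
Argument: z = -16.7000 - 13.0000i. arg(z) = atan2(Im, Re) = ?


Re = -16.7, Im = -13
arg = atan2(-13, -16.7) = -142.1013 degrees

arg(z) = -142.1013 degrees


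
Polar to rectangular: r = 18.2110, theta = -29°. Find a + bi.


a = 18.2110*cos(-29°) = 18.2110*0.87462 = 15.9277
b = 18.2110*sin(-29°) = 18.2110*(-0.48481) = -8.8289

15.9277 - 8.8289i


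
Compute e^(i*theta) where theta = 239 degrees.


cos(239°) = -0.5150
sin(239°) = -0.8572

e^(i*239°) = -0.5150 - 0.8572i


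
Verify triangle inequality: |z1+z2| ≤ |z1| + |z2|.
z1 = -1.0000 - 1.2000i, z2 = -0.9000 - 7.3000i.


|z1| = sqrt((-1)^2 + (-1.2)^2) = sqrt(2.44) = 1.5620
|z2| = sqrt((-0.9)^2 + (-7.3)^2) = sqrt(54.1) = 7.3553
z1+z2 = -1.9000 - 8.5000i
|z1+z2| = sqrt(75.86) = 8.7098
|z1|+|z2| = 1.5620 + 7.3553 = 8.9173

|z1+z2| = 8.7098 ≤ |z1|+|z2| = 8.9173 (verified)


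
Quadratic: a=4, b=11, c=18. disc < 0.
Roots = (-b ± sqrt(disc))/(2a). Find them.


disc = 11^2 - 4*4*18 = 121 - 288 = -167
sqrt(|disc|) = sqrt(167) = 12.9228
Real part = -11/(2*4) = -1.3750
Imag part = 12.9228/(2*4) = 1.6154

-1.3750 ± 1.6154i


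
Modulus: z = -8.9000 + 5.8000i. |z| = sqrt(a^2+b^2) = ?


|z| = sqrt((-8.9)^2 + 5.8^2) = sqrt(79.21 + 33.64) = sqrt(112.85) = 10.6231

|z| = 10.6231


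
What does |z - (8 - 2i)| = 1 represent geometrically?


|z - z0| = r is a circle with center z0 and radius r.
Center = (8, -2), radius = 1

Circle with center (8, -2) and radius 1


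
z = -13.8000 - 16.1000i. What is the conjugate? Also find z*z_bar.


z_bar = -13.8000 + 16.1000i
z*z_bar = (-13.8)^2 + (-16.1)^2 = 190.44 + 259.21 = 449.65

z_bar = -13.8000 + 16.1000i, z*z_bar = 449.65


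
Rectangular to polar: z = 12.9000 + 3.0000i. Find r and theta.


r = sqrt(166.41+9) = sqrt(175.41) = 13.2442
theta = atan2(3, 12.9) = 13.0919 degrees

r = 13.2442, theta = 13.0919 degrees


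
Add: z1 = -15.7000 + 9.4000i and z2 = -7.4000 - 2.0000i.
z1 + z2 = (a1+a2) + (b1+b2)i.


Real: -15.7 - 7.4 = -23.1
Imag: 9.4 - 2 = 7.4

-23.1000 + 7.4000i


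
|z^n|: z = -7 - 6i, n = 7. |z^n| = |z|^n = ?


|z| = sqrt(49+36) = sqrt(85) = 9.2195
|z^7| = |z|^7 = (sqrt(85))^7 = 85^3 * sqrt(85) = 614125*sqrt(85)

|z^7| = 614125*sqrt(85) ≈ 5661952.7398


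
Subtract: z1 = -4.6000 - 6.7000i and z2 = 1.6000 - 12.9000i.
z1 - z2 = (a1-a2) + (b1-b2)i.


Real: -4.6 - 1.6 = -6.2
Imag: -6.7 + 12.9 = 6.2

-6.2000 + 6.2000i


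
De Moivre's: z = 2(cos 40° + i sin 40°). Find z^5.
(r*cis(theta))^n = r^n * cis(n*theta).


r^5 = 2^5 = 32
n*theta = 5*40° = 200° = 200° (mod 360)
a = 32*cos(200°) = -30.0702
b = 32*sin(200°) = -10.9446

32 cis(200°) = -30.0702 - 10.9446i


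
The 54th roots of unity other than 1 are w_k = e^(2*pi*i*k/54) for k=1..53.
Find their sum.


With w = e^(2*pi*i/54), all 54 of the 54th roots of unity w^0 = 1, w, ..., w^(53) sum to 0: 1 + w + ... + w^(53) = (1 - w^54)/(1 - w) = 0 since w^54 = 1, w ≠ 1.
Removing the root 1: w + w^2 + ... + w^(53) = 0 - 1 = -1

Sum = -1


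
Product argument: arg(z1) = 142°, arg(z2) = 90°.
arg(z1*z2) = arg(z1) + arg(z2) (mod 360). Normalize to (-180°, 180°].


arg(z1*z2) = 142° + 90° = 232°
Normalized to (-180°, 180°]: -128°

-128°


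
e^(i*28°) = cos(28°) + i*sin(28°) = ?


cos(28°) = 0.8829
sin(28°) = 0.4695

e^(i*28°) = 0.8829 + 0.4695i


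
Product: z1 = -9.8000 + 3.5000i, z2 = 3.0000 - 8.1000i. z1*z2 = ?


Real = -9.8*3 - 3.5*(-8.1) = -29.4 - (-28.35) = -1.05
Imag = -9.8*(-8.1) + 3*3.5 = 79.38 + 10.5 = 89.88

-1.0500 + 89.8800i


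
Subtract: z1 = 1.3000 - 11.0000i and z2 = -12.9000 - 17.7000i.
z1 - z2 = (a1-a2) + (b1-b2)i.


Real: 1.3 + 12.9 = 14.2
Imag: -11 + 17.7 = 6.7

14.2000 + 6.7000i


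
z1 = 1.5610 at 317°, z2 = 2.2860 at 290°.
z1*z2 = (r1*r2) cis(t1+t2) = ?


r = 1.5610 * 2.2860 = 3.5684
theta = 317° + 290° = 607° = 247° (mod 360)

3.5684 cis(247°)


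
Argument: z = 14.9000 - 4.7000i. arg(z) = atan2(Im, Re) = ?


Re = 14.9, Im = -4.7
arg = atan2(-4.7, 14.9) = -17.5072 degrees

arg(z) = -17.5072 degrees


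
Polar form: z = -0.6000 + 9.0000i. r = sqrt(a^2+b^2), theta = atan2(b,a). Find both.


r = sqrt(0.36+81) = sqrt(81.36) = 9.0200
theta = atan2(9, -0.6) = 93.8141 degrees

r = 9.0200, theta = 93.8141 degrees


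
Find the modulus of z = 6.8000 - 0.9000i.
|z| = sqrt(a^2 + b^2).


|z| = sqrt(6.8^2 + (-0.9)^2) = sqrt(46.24 + 0.81) = sqrt(47.05) = 6.8593

|z| = 6.8593


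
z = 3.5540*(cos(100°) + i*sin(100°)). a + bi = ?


a = 3.5540*cos(100°) = 3.5540*(-0.173648) = -0.6171
b = 3.5540*sin(100°) = 3.5540*0.9848 = 3.5000

-0.6171 + 3.5000i


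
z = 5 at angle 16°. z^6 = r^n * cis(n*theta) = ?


r^6 = 5^6 = 15625
n*theta = 6*16° = 96° = 96° (mod 360)
a = 15625*cos(96°) = -1633.2572
b = 15625*sin(96°) = 15539.4046

15625 cis(96°) = -1633.2572 + 15539.4046i


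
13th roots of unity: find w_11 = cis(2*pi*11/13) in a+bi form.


Angle = 360*11/13 = 304.6154°
a = cos(304.6154°) = 0.5681
b = sin(304.6154°) = -0.8230

0.5681 - 0.8230i


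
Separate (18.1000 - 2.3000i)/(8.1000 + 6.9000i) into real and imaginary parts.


Multiply by conjugate: (18.1000 - 2.3000i)(8.1000 - 6.9000i) / (8.1^2 + 6.9^2)
Numerator real = 18.1*8.1 - (2.3)*6.9 = 130.74
Numerator imag = -2.3*8.1 - 18.1*6.9 = -143.52
Denominator = 113.22
Re(z) = 130.74/113.22 = 1.1547
Im(z) = -143.52/113.22 = -1.2676

Re(z) = 1.1547, Im(z) = -1.2676


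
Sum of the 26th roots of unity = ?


The sum of all 26th roots of unity is 0.
Geometric series: (1 - w^26)/(1 - w) = (1-1)/(1-w) = 0 since w^26 = 1, w ≠ 1.
Alternatively: coefficient of z^25 in z^26 - 1 is 0.

0


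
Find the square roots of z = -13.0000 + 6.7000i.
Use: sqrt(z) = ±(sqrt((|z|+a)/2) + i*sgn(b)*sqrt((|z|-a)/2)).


|z| = sqrt(169+44.89) = 14.6250
sqrt((|z|+a)/2) = sqrt((14.6250+(-13))/2) = sqrt(0.8125) = 0.9014
sqrt((|z|-a)/2) = sqrt((14.6250-(-13))/2) = sqrt(13.8125) = 3.7165

±(0.9014 + 3.7165i) i.e. 0.9014 + 3.7165i and -0.9014 - 3.7165i


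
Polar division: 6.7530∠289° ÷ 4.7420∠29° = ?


r = 6.7530 / 4.7420 = 1.4241
theta = 289° - 29° = 260° = 260° (mod 360)

1.4241 cis(260°)


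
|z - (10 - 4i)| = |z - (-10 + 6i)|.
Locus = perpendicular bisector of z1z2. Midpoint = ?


Equal distances means the locus is the perpendicular bisector of z1 and z2.
Midpoint = ((10+(-10))/2, (-4+6)/2) = (0, 1.0000)

Perpendicular bisector through (0, 1.0000)


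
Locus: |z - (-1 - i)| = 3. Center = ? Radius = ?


|z - z0| = r is a circle with center z0 and radius r.
Center = (-1, -1), radius = 3

Circle with center (-1, -1) and radius 3


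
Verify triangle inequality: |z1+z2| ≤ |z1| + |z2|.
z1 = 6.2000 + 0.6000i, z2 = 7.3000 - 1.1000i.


|z1| = sqrt(6.2^2 + 0.6^2) = sqrt(38.8) = 6.2290
|z2| = sqrt(7.3^2 + (-1.1)^2) = sqrt(54.5) = 7.3824
z1+z2 = 13.5000 - 0.5000i
|z1+z2| = sqrt(182.5) = 13.5093
|z1|+|z2| = 6.2290 + 7.3824 = 13.6114

|z1+z2| = 13.5093 ≤ |z1|+|z2| = 13.6114 (verified)


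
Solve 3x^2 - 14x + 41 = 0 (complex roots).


disc = (-14)^2 - 4*3*41 = 196 - 492 = -296
sqrt(|disc|) = sqrt(296) = 17.2047
Real part = 14/(2*3) = 2.3333
Imag part = 17.2047/(2*3) = 2.8674

2.3333 ± 2.8674i


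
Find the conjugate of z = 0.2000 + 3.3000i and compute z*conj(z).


z_bar = 0.2000 - 3.3000i
z*z_bar = 0.2^2 + 3.3^2 = 0.04 + 10.89 = 10.93

z_bar = 0.2000 - 3.3000i, z*z_bar = 10.93


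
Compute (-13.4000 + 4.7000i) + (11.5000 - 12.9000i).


Real: -13.4 + 11.5 = -1.9
Imag: 4.7 - 12.9 = -8.2

-1.9000 - 8.2000i


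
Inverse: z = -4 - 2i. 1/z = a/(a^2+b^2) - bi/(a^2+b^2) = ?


|z|^2 = 16+4 = 20
1/z = (-4 + 2i)/20

1/z = -0.2000 + 0.1000i


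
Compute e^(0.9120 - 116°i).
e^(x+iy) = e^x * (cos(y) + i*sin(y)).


e^0.9120 = 2.4893
cos(-116°) = -0.43837
sin(-116°) = -0.8988
Real = 2.4893*(-0.43837) = -1.0912
Imag = 2.4893*(-0.8988) = -2.2374

-1.0912 - 2.2374i


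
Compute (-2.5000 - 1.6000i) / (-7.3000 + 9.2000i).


Conjugate of z2 = -7.3000 - 9.2000i
Numerator: (-2.5000 - 1.6000i)(-7.3000 - 9.2000i) = 3.5300 + 34.6800i
Denominator: (-7.3)^2 + 9.2^2 = 137.93
Result = (3.5300 + 34.6800i)/137.93

0.0256 + 0.2514i


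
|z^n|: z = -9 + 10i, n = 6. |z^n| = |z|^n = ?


|z| = sqrt(81+100) = sqrt(181) = 13.4536
|z^6| = |z|^6 = (sqrt(181))^6 = 181^3 = 5929741

|z^6| = 5929741


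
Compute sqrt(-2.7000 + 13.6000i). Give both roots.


|z| = sqrt(7.29+184.96) = 13.8654
sqrt((|z|+a)/2) = sqrt((13.8654+(-2.7))/2) = sqrt(5.5827) = 2.3628
sqrt((|z|-a)/2) = sqrt((13.8654-(-2.7))/2) = sqrt(8.2827) = 2.8780

±(2.3628 + 2.8780i) i.e. 2.3628 + 2.8780i and -2.3628 - 2.8780i


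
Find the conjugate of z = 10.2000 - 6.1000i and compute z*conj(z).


z_bar = 10.2000 + 6.1000i
z*z_bar = 10.2^2 + (-6.1)^2 = 104.04 + 37.21 = 141.25

z_bar = 10.2000 + 6.1000i, z*z_bar = 141.25


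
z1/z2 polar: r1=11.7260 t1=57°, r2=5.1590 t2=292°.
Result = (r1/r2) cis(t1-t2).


r = 11.7260 / 5.1590 = 2.2729
theta = 57° - 292° = -235° = 125° (mod 360)

2.2729 cis(125°)


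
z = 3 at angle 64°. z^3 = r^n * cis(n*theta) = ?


r^3 = 3^3 = 27
n*theta = 3*64° = 192° = 192° (mod 360)
a = 27*cos(192°) = -26.4100
b = 27*sin(192°) = -5.6136

27 cis(192°) = -26.4100 - 5.6136i


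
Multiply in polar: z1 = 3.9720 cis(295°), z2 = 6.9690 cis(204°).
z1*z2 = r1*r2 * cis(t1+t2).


r = 3.9720 * 6.9690 = 27.6809
theta = 295° + 204° = 499° = 139° (mod 360)

27.6809 cis(139°)


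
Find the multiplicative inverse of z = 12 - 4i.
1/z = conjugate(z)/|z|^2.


|z|^2 = 144+16 = 160
1/z = (12 + 4i)/160

1/z = 0.0750 + 0.0250i


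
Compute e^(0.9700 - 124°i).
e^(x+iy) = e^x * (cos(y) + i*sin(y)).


e^0.9700 = 2.63794
cos(-124°) = -0.5592
sin(-124°) = -0.82904
Real = 2.63794*(-0.5592) = -1.4751
Imag = 2.63794*(-0.82904) = -2.1870

-1.4751 - 2.1870i


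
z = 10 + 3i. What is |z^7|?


|z| = sqrt(100+9) = sqrt(109) = 10.4403
|z^7| = |z|^7 = (sqrt(109))^7 = 109^3 * sqrt(109) = 1295029*sqrt(109)

|z^7| = 1295029*sqrt(109) ≈ 13520499.6979


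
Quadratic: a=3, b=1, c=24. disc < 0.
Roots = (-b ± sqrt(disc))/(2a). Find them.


disc = 1^2 - 4*3*24 = 1 - 288 = -287
sqrt(|disc|) = sqrt(287) = 16.9411
Real part = -1/(2*3) = -0.1667
Imag part = 16.9411/(2*3) = 2.8235

-0.1667 ± 2.8235i


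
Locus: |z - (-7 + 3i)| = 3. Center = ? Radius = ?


|z - z0| = r is a circle with center z0 and radius r.
Center = (-7, 3), radius = 3

Circle with center (-7, 3) and radius 3


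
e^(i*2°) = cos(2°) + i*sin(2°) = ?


cos(2°) = 0.9994
sin(2°) = 0.0349

e^(i*2°) = 0.9994 + 0.0349i


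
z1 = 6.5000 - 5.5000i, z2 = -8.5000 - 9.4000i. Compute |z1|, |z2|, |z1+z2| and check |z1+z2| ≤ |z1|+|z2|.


|z1| = sqrt(6.5^2 + (-5.5)^2) = sqrt(72.5) = 8.5147
|z2| = sqrt((-8.5)^2 + (-9.4)^2) = sqrt(160.61) = 12.6732
z1+z2 = -2.0000 - 14.9000i
|z1+z2| = sqrt(226.01) = 15.0336
|z1|+|z2| = 8.5147 + 12.6732 = 21.1879

|z1+z2| = 15.0336 ≤ |z1|+|z2| = 21.1879 (verified)


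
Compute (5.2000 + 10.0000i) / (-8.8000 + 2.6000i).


Conjugate of z2 = -8.8000 - 2.6000i
Numerator: (5.2000 + 10.0000i)(-8.8000 - 2.6000i) = -19.7600 - 101.5200i
Denominator: (-8.8)^2 + 2.6^2 = 84.2
Result = (-19.7600 - 101.5200i)/84.2

-0.2347 - 1.2057i


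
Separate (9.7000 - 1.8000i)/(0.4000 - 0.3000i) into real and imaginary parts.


Multiply by conjugate: (9.7000 - 1.8000i)(0.4000 + 0.3000i) / (0.4^2 + (-0.3)^2)
Numerator real = 9.7*0.4 - (1.8)*(-0.3) = 4.42
Numerator imag = -1.8*0.4 - 9.7*(-0.3) = 2.19
Denominator = 0.25
Re(z) = 4.42/0.25 = 17.6800
Im(z) = 2.19/0.25 = 8.7600

Re(z) = 17.6800, Im(z) = 8.7600


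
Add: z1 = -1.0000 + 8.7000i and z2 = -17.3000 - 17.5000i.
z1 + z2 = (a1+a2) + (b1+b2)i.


Real: -1 - 17.3 = -18.3
Imag: 8.7 - 17.5 = -8.8

-18.3000 - 8.8000i


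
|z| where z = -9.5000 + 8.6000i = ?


|z| = sqrt((-9.5)^2 + 8.6^2) = sqrt(90.25 + 73.96) = sqrt(164.21) = 12.8144

|z| = 12.8144


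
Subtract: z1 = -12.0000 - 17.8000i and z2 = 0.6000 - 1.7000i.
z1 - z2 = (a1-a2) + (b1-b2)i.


Real: -12 - 0.6 = -12.6
Imag: -17.8 + 1.7 = -16.1

-12.6000 - 16.1000i


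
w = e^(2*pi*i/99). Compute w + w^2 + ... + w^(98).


With w = e^(2*pi*i/99), all 99 of the 99th roots of unity w^0 = 1, w, ..., w^(98) sum to 0: 1 + w + ... + w^(98) = (1 - w^99)/(1 - w) = 0 since w^99 = 1, w ≠ 1.
Removing the root 1: w + w^2 + ... + w^(98) = 0 - 1 = -1

Sum = -1


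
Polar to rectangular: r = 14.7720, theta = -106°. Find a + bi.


a = 14.7720*cos(-106°) = 14.7720*(-0.275637) = -4.0717
b = 14.7720*sin(-106°) = 14.7720*(-0.961262) = -14.1998

-4.0717 - 14.1998i


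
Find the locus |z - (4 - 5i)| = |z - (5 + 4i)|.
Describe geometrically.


Equal distances means the locus is the perpendicular bisector of z1 and z2.
Midpoint = ((4+5)/2, (-5+4)/2) = (4.5000, -0.5000)

Perpendicular bisector through (4.5000, -0.5000)


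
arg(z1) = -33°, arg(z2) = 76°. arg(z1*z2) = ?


arg(z1*z2) = -33° + 76° = 43°
Normalized to (-180°, 180°]: 43°

43°


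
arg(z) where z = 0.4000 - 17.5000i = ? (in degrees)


Re = 0.4, Im = -17.5
arg = atan2(-17.5, 0.4) = -88.6906 degrees

arg(z) = -88.6906 degrees


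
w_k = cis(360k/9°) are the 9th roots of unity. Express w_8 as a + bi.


Angle = 360*8/9 = 320°
a = cos(320°) = 0.7660
b = sin(320°) = -0.6428

0.7660 - 0.6428i


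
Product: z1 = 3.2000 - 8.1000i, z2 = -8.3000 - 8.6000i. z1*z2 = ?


Real = 3.2*(-8.3) - (-8.1)*(-8.6) = -26.56 - 69.66 = -96.22
Imag = 3.2*(-8.6) - (8.3)*(-8.1) = -27.52 + 67.23 = 39.71

-96.2200 + 39.7100i


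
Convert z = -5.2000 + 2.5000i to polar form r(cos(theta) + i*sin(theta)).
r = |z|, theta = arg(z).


r = sqrt(27.04+6.25) = sqrt(33.29) = 5.7697
theta = atan2(2.5, -5.2) = 154.3232 degrees

r = 5.7697, theta = 154.3232 degrees


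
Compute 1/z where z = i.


|z|^2 = 0+1 = 1
1/z = (0 - 1i)/1

1/z = 0 - 1.0000i


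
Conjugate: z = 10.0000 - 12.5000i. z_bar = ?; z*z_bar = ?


z_bar = 10.0000 + 12.5000i
z*z_bar = 10^2 + (-12.5)^2 = 100 + 156.25 = 256.25

z_bar = 10.0000 + 12.5000i, z*z_bar = 256.25


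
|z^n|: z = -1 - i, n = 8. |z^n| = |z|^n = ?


|z| = sqrt(1+1) = sqrt(2) = 1.4142
|z^8| = |z|^8 = (sqrt(2))^8 = 2^4 = 16

|z^8| = 16


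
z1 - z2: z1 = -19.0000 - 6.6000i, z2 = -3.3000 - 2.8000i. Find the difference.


Real: -19 + 3.3 = -15.7
Imag: -6.6 + 2.8 = -3.8

-15.7000 - 3.8000i


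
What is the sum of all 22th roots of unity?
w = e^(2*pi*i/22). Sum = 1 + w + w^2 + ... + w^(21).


The sum of all 22th roots of unity is 0.
Geometric series: (1 - w^22)/(1 - w) = (1-1)/(1-w) = 0 since w^22 = 1, w ≠ 1.
Alternatively: coefficient of z^21 in z^22 - 1 is 0.

0


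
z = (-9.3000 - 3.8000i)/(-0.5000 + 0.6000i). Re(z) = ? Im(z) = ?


Multiply by conjugate: (-9.3000 - 3.8000i)(-0.5000 - 0.6000i) / ((-0.5)^2 + 0.6^2)
Numerator real = -9.3*(-0.5) - (3.8)*0.6 = 2.37
Numerator imag = -3.8*(-0.5) - (-9.3)*0.6 = 7.48
Denominator = 0.61
Re(z) = 2.37/0.61 = 3.8852
Im(z) = 7.48/0.61 = 12.2623

Re(z) = 3.8852, Im(z) = 12.2623


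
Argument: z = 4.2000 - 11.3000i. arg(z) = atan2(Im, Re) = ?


Re = 4.2, Im = -11.3
arg = atan2(-11.3, 4.2) = -69.6108 degrees

arg(z) = -69.6108 degrees


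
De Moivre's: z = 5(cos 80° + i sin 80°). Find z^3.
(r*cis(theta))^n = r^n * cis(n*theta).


r^3 = 5^3 = 125
n*theta = 3*80° = 240° = 240° (mod 360)
a = 125*cos(240°) = -62.5000
b = 125*sin(240°) = -108.2532

125 cis(240°) = -62.5000 - 108.2532i


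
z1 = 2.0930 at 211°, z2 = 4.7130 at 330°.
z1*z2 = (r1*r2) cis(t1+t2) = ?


r = 2.0930 * 4.7130 = 9.8643
theta = 211° + 330° = 541° = 181° (mod 360)

9.8643 cis(181°)


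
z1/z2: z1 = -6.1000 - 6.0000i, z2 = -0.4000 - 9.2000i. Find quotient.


Conjugate of z2 = -0.4000 + 9.2000i
Numerator: (-6.1000 - 6.0000i)(-0.4000 + 9.2000i) = 57.6400 - 53.7200i
Denominator: (-0.4)^2 + (-9.2)^2 = 84.8
Result = (57.6400 - 53.7200i)/84.8

0.6797 - 0.6335i


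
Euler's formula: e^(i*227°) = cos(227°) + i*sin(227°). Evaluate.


cos(227°) = -0.6820
sin(227°) = -0.7314

e^(i*227°) = -0.6820 - 0.7314i


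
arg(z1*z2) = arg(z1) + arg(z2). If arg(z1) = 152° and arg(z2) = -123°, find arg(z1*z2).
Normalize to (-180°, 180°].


arg(z1*z2) = 152° - 123° = 29°
Normalized to (-180°, 180°]: 29°

29°


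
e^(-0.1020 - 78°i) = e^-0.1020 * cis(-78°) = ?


e^-0.1020 = 0.90303
cos(-78°) = 0.207912
sin(-78°) = -0.9781
Real = 0.90303*0.207912 = 0.1878
Imag = 0.90303*(-0.9781) = -0.8833

0.1878 - 0.8833i


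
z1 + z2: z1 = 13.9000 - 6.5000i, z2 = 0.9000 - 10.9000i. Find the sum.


Real: 13.9 + 0.9 = 14.8
Imag: -6.5 - 10.9 = -17.4

14.8000 - 17.4000i


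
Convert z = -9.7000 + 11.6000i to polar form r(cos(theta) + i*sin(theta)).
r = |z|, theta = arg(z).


r = sqrt(94.09+134.56) = sqrt(228.65) = 15.1212
theta = atan2(11.6, -9.7) = 129.9026 degrees

r = 15.1212, theta = 129.9026 degrees


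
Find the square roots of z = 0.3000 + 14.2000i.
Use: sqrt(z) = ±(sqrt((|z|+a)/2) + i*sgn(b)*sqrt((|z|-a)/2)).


|z| = sqrt(0.09+201.64) = 14.2032
sqrt((|z|+a)/2) = sqrt((14.2032+0.3)/2) = sqrt(7.2516) = 2.6929
sqrt((|z|-a)/2) = sqrt((14.2032-0.3)/2) = sqrt(6.9516) = 2.6366

±(2.6929 + 2.6366i) i.e. 2.6929 + 2.6366i and -2.6929 - 2.6366i


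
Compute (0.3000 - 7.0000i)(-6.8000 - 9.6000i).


Real = 0.3*(-6.8) - (-7)*(-9.6) = -2.04 - 67.2 = -69.24
Imag = 0.3*(-9.6) - (6.8)*(-7) = -2.88 + 47.6 = 44.72

-69.2400 + 44.7200i


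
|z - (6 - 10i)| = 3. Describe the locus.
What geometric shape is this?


|z - z0| = r is a circle with center z0 and radius r.
Center = (6, -10), radius = 3

Circle with center (6, -10) and radius 3


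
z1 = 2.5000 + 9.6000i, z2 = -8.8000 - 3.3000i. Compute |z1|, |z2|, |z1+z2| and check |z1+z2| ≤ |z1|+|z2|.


|z1| = sqrt(2.5^2 + 9.6^2) = sqrt(98.41) = 9.9202
|z2| = sqrt((-8.8)^2 + (-3.3)^2) = sqrt(88.33) = 9.3984
z1+z2 = -6.3000 + 6.3000i
|z1+z2| = sqrt(79.38) = 8.9095
|z1|+|z2| = 9.9202 + 9.3984 = 19.3186

|z1+z2| = 8.9095 ≤ |z1|+|z2| = 19.3186 (verified)


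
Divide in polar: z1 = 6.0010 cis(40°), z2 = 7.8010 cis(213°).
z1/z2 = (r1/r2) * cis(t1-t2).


r = 6.0010 / 7.8010 = 0.7693
theta = 40° - 213° = -173° = 187° (mod 360)

0.7693 cis(187°)


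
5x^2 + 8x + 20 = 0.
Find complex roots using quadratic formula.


disc = 8^2 - 4*5*20 = 64 - 400 = -336
sqrt(|disc|) = sqrt(336) = 18.3303
Real part = -8/(2*5) = -0.8000
Imag part = 18.3303/(2*5) = 1.8330

-0.8000 ± 1.8330i


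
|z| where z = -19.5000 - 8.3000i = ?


|z| = sqrt((-19.5)^2 + (-8.3)^2) = sqrt(380.25 + 68.89) = sqrt(449.14) = 21.1929

|z| = 21.1929


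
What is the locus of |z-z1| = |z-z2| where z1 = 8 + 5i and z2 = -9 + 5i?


Equal distances means the locus is the perpendicular bisector of z1 and z2.
Midpoint = ((8+(-9))/2, (5+5)/2) = (-0.5000, 5.0000)

Perpendicular bisector through (-0.5000, 5.0000)


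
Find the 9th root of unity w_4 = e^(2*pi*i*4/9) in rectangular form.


Angle = 360*4/9 = 160°
a = cos(160°) = -0.9397
b = sin(160°) = 0.3420

-0.9397 + 0.3420i


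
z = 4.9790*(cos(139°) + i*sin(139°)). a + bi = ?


a = 4.9790*cos(139°) = 4.9790*(-0.7547) = -3.7577
b = 4.9790*sin(139°) = 4.9790*0.65606 = 3.2665

-3.7577 + 3.2665i


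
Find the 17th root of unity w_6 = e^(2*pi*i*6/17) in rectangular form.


Angle = 360*6/17 = 127.0588°
a = cos(127.0588°) = -0.6026
b = sin(127.0588°) = 0.7980

-0.6026 + 0.7980i


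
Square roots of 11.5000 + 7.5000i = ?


|z| = sqrt(132.25+56.25) = 13.7295
sqrt((|z|+a)/2) = sqrt((13.7295+11.5)/2) = sqrt(12.6148) = 3.5517
sqrt((|z|-a)/2) = sqrt((13.7295-11.5)/2) = sqrt(1.1148) = 1.0558

±(3.5517 + 1.0558i) i.e. 3.5517 + 1.0558i and -3.5517 - 1.0558i


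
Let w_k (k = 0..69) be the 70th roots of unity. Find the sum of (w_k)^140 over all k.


The roots are w_k = w^k with w = e^(2*pi*i/70), and (w^k)^140 = (w^140)^k.
So S = 1 + u + u^2 + ... + u^(69) with u = w^140.
140 = 2*70 + 0, so 140 is a multiple of 70 and u = (w^70)^2 = 1.
Every one of the 70 terms equals 1: S = 70

S = 70


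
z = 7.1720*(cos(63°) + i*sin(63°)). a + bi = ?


a = 7.1720*cos(63°) = 7.1720*0.45399 = 3.2560
b = 7.1720*sin(63°) = 7.1720*0.891 = 6.3903

3.2560 + 6.3903i


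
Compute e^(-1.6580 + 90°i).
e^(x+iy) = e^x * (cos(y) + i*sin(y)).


e^-1.6580 = 0.1905
cos(90°) = 0
sin(90°) = 1
Real = 0.1905*0 = 0
Imag = 0.1905*1 = 0.1905

0 + 0.1905i


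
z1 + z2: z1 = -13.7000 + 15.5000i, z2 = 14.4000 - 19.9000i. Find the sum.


Real: -13.7 + 14.4 = 0.7
Imag: 15.5 - 19.9 = -4.4

0.7000 - 4.4000i


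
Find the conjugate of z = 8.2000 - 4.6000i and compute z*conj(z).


z_bar = 8.2000 + 4.6000i
z*z_bar = 8.2^2 + (-4.6)^2 = 67.24 + 21.16 = 88.4

z_bar = 8.2000 + 4.6000i, z*z_bar = 88.4


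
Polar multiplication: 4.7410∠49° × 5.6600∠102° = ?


r = 4.7410 * 5.6600 = 26.8341
theta = 49° + 102° = 151° = 151° (mod 360)

26.8341 cis(151°)


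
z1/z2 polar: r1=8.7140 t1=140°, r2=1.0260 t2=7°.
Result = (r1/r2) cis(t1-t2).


r = 8.7140 / 1.0260 = 8.4932
theta = 140° - 7° = 133° = 133° (mod 360)

8.4932 cis(133°)


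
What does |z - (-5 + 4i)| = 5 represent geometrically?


|z - z0| = r is a circle with center z0 and radius r.
Center = (-5, 4), radius = 5

Circle with center (-5, 4) and radius 5


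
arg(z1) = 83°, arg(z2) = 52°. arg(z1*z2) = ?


arg(z1*z2) = 83° + 52° = 135°
Normalized to (-180°, 180°]: 135°

135°


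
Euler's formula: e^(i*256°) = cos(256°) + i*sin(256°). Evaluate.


cos(256°) = -0.2419
sin(256°) = -0.9703

e^(i*256°) = -0.2419 - 0.9703i


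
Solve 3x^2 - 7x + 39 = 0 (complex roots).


disc = (-7)^2 - 4*3*39 = 49 - 468 = -419
sqrt(|disc|) = sqrt(419) = 20.4695
Real part = 7/(2*3) = 1.1667
Imag part = 20.4695/(2*3) = 3.4116

1.1667 ± 3.4116i


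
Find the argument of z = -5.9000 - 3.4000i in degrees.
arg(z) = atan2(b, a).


Re = -5.9, Im = -3.4
arg = atan2(-3.4, -5.9) = -150.0464 degrees

arg(z) = -150.0464 degrees


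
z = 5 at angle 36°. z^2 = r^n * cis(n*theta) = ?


r^2 = 5^2 = 25
n*theta = 2*36° = 72° = 72° (mod 360)
a = 25*cos(72°) = 7.7254
b = 25*sin(72°) = 23.7764

25 cis(72°) = 7.7254 + 23.7764i


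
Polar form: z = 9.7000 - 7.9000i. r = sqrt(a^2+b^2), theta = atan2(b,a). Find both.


r = sqrt(94.09+62.41) = sqrt(156.5) = 12.5100
theta = atan2(-7.9, 9.7) = -39.1605 degrees

r = 12.5100, theta = -39.1605 degrees


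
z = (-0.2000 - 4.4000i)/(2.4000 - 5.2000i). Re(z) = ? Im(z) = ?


Multiply by conjugate: (-0.2000 - 4.4000i)(2.4000 + 5.2000i) / (2.4^2 + (-5.2)^2)
Numerator real = -0.2*2.4 - (4.4)*(-5.2) = 22.4
Numerator imag = -4.4*2.4 - (-0.2)*(-5.2) = -11.6
Denominator = 32.8
Re(z) = 22.4/32.8 = 0.6829
Im(z) = -11.6/32.8 = -0.3537

Re(z) = 0.6829, Im(z) = -0.3537


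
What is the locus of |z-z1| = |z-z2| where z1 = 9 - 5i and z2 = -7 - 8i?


Equal distances means the locus is the perpendicular bisector of z1 and z2.
Midpoint = ((9+(-7))/2, (-5+(-8))/2) = (1.0000, -6.5000)

Perpendicular bisector through (1.0000, -6.5000)


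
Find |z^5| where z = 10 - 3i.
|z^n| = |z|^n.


|z| = sqrt(100+9) = sqrt(109) = 10.4403
|z^5| = |z|^5 = (sqrt(109))^5 = 109^2 * sqrt(109) = 11881*sqrt(109)

|z^5| = 11881*sqrt(109) ≈ 124041.2816


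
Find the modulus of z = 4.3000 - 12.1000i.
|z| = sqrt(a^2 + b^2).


|z| = sqrt(4.3^2 + (-12.1)^2) = sqrt(18.49 + 146.41) = sqrt(164.9) = 12.8413

|z| = 12.8413


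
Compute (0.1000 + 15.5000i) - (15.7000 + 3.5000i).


Real: 0.1 - 15.7 = -15.6
Imag: 15.5 - 3.5 = 12

-15.6000 + 12.0000i


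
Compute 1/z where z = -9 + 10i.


|z|^2 = 81+100 = 181
1/z = (-9 - 10i)/181

1/z = -0.0497 - 0.0552i


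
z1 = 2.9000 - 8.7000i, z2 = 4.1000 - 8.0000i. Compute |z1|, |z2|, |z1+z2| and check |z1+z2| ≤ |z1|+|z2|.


|z1| = sqrt(2.9^2 + (-8.7)^2) = sqrt(84.1) = 9.1706
|z2| = sqrt(4.1^2 + (-8)^2) = sqrt(80.81) = 8.9894
z1+z2 = 7.0000 - 16.7000i
|z1+z2| = sqrt(327.89) = 18.1077
|z1|+|z2| = 9.1706 + 8.9894 = 18.1600

|z1+z2| = 18.1077 ≤ |z1|+|z2| = 18.1600 (verified)


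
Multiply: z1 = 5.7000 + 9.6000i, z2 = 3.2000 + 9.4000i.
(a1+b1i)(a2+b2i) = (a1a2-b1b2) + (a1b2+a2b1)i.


Real = 5.7*3.2 - 9.6*9.4 = 18.24 - 90.24 = -72
Imag = 5.7*9.4 + 3.2*9.6 = 53.58 + 30.72 = 84.3

-72.0000 + 84.3000i


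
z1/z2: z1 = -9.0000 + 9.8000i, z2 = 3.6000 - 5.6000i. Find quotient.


Conjugate of z2 = 3.6000 + 5.6000i
Numerator: (-9.0000 + 9.8000i)(3.6000 + 5.6000i) = -87.2800 - 15.1200i
Denominator: 3.6^2 + (-5.6)^2 = 44.32
Result = (-87.2800 - 15.1200i)/44.32

-1.9693 - 0.3412i


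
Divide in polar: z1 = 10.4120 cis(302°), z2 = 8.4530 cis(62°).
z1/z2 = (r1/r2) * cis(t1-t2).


r = 10.4120 / 8.4530 = 1.2318
theta = 302° - 62° = 240° = 240° (mod 360)

1.2318 cis(240°)


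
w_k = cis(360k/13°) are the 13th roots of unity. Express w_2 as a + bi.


Angle = 360*2/13 = 55.3846°
a = cos(55.3846°) = 0.5681
b = sin(55.3846°) = 0.8230

0.5681 + 0.8230i


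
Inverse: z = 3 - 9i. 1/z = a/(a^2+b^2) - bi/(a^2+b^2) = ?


|z|^2 = 9+81 = 90
1/z = (3 + 9i)/90

1/z = 0.0333 + 0.1000i


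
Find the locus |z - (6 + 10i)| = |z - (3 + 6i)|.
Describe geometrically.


Equal distances means the locus is the perpendicular bisector of z1 and z2.
Midpoint = ((6+3)/2, (10+6)/2) = (4.5000, 8.0000)

Perpendicular bisector through (4.5000, 8.0000)


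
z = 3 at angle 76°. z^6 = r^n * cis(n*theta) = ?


r^6 = 3^6 = 729
n*theta = 6*76° = 456° = 96° (mod 360)
a = 729*cos(96°) = -76.2012
b = 729*sin(96°) = 725.0065

729 cis(96°) = -76.2012 + 725.0065i


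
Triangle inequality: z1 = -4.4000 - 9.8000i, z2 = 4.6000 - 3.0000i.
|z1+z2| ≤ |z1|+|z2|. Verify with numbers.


|z1| = sqrt((-4.4)^2 + (-9.8)^2) = sqrt(115.4) = 10.7424
|z2| = sqrt(4.6^2 + (-3)^2) = sqrt(30.16) = 5.4918
z1+z2 = 0.2000 - 12.8000i
|z1+z2| = sqrt(163.88) = 12.8016
|z1|+|z2| = 10.7424 + 5.4918 = 16.2342

|z1+z2| = 12.8016 ≤ |z1|+|z2| = 16.2342 (verified)


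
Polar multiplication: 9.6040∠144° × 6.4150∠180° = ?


r = 9.6040 * 6.4150 = 61.6097
theta = 144° + 180° = 324° = 324° (mod 360)

61.6097 cis(324°)


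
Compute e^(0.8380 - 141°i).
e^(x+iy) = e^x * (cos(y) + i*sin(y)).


e^0.8380 = 2.31174
cos(-141°) = -0.77715
sin(-141°) = -0.6293
Real = 2.31174*(-0.77715) = -1.7966
Imag = 2.31174*(-0.6293) = -1.4548

-1.7966 - 1.4548i


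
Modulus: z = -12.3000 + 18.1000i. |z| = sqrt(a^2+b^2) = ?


|z| = sqrt((-12.3)^2 + 18.1^2) = sqrt(151.29 + 327.61) = sqrt(478.9) = 21.8838

|z| = 21.8838


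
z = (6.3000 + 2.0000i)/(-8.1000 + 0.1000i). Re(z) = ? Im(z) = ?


Multiply by conjugate: (6.3000 + 2.0000i)(-8.1000 - 0.1000i) / ((-8.1)^2 + 0.1^2)
Numerator real = 6.3*(-8.1) + 2*0.1 = -50.83
Numerator imag = 2*(-8.1) - 6.3*0.1 = -16.83
Denominator = 65.62
Re(z) = -50.83/65.62 = -0.7746
Im(z) = -16.83/65.62 = -0.2565

Re(z) = -0.7746, Im(z) = -0.2565


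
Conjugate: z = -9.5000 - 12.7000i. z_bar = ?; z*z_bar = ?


z_bar = -9.5000 + 12.7000i
z*z_bar = (-9.5)^2 + (-12.7)^2 = 90.25 + 161.29 = 251.54

z_bar = -9.5000 + 12.7000i, z*z_bar = 251.54


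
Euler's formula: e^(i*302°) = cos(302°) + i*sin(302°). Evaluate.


cos(302°) = 0.5299
sin(302°) = -0.8480

e^(i*302°) = 0.5299 - 0.8480i


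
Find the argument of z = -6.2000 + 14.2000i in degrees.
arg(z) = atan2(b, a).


Re = -6.2, Im = 14.2
arg = atan2(14.2, -6.2) = 113.5870 degrees

arg(z) = 113.5870 degrees


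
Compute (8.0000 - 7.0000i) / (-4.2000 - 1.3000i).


Conjugate of z2 = -4.2000 + 1.3000i
Numerator: (8.0000 - 7.0000i)(-4.2000 + 1.3000i) = -24.5000 + 39.8000i
Denominator: (-4.2)^2 + (-1.3)^2 = 19.33
Result = (-24.5000 + 39.8000i)/19.33

-1.2675 + 2.0590i


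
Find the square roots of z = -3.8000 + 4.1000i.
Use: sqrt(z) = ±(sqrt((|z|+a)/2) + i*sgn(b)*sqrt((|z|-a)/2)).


|z| = sqrt(14.44+16.81) = 5.5902
sqrt((|z|+a)/2) = sqrt((5.5902+(-3.8))/2) = sqrt(0.8951) = 0.9461
sqrt((|z|-a)/2) = sqrt((5.5902-(-3.8))/2) = sqrt(4.6951) = 2.1668

±(0.9461 + 2.1668i) i.e. 0.9461 + 2.1668i and -0.9461 - 2.1668i


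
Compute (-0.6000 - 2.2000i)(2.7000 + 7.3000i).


Real = -0.6*2.7 - (-2.2)*7.3 = -1.62 - (-16.06) = 14.44
Imag = -0.6*7.3 + 2.7*(-2.2) = -4.38 - (5.94) = -10.32

14.4400 - 10.3200i


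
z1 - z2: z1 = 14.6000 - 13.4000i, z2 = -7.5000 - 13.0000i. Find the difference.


Real: 14.6 + 7.5 = 22.1
Imag: -13.4 + 13 = -0.4

22.1000 - 0.4000i


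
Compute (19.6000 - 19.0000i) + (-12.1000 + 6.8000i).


Real: 19.6 - 12.1 = 7.5
Imag: -19 + 6.8 = -12.2

7.5000 - 12.2000i


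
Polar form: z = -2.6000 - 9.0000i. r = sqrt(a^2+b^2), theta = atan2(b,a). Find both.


r = sqrt(6.76+81) = sqrt(87.76) = 9.3680
theta = atan2(-9, -2.6) = -106.1134 degrees

r = 9.3680, theta = -106.1134 degrees


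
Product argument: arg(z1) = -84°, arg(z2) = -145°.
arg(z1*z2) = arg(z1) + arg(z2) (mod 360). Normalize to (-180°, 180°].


arg(z1*z2) = -84° - 145° = -229°
Normalized to (-180°, 180°]: 131°

131°


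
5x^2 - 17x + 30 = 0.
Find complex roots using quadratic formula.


disc = (-17)^2 - 4*5*30 = 289 - 600 = -311
sqrt(|disc|) = sqrt(311) = 17.6352
Real part = 17/(2*5) = 1.7000
Imag part = 17.6352/(2*5) = 1.7635

1.7000 ± 1.7635i


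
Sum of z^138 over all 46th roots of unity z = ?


The roots are w_k = w^k with w = e^(2*pi*i/46), and (w^k)^138 = (w^138)^k.
So S = 1 + u + u^2 + ... + u^(45) with u = w^138.
138 = 3*46 + 0, so 138 is a multiple of 46 and u = (w^46)^3 = 1.
Every one of the 46 terms equals 1: S = 46

S = 46


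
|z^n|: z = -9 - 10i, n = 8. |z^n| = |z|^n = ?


|z| = sqrt(81+100) = sqrt(181) = 13.4536
|z^8| = |z|^8 = (sqrt(181))^8 = 181^4 = 1073283121

|z^8| = 1073283121


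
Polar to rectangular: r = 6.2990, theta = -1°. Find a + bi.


a = 6.2990*cos(-1°) = 6.2990*0.999848 = 6.2980
b = 6.2990*sin(-1°) = 6.2990*(-0.01745) = -0.1099

6.2980 - 0.1099i


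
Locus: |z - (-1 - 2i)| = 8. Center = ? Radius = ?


|z - z0| = r is a circle with center z0 and radius r.
Center = (-1, -2), radius = 8

Circle with center (-1, -2) and radius 8


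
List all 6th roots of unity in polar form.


The 6th roots of unity are cis(360k/6°) for k=0..5
Angle step = 360/6 = 60°
Primitive root: cis(60°)
Primitive root = 0.5000 + 0.8660i

6 roots at angles: 0°, 60°, 120°, 180°, 240°, 300°


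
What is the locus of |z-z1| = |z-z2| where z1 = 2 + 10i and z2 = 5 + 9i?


Equal distances means the locus is the perpendicular bisector of z1 and z2.
Midpoint = ((2+5)/2, (10+9)/2) = (3.5000, 9.5000)

Perpendicular bisector through (3.5000, 9.5000)


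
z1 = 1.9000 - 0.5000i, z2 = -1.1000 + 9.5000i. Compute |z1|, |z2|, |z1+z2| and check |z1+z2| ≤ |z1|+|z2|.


|z1| = sqrt(1.9^2 + (-0.5)^2) = sqrt(3.86) = 1.9647
|z2| = sqrt((-1.1)^2 + 9.5^2) = sqrt(91.46) = 9.5635
z1+z2 = 0.8000 + 9.0000i
|z1+z2| = sqrt(81.64) = 9.0355
|z1|+|z2| = 1.9647 + 9.5635 = 11.5282

|z1+z2| = 9.0355 ≤ |z1|+|z2| = 11.5282 (verified)


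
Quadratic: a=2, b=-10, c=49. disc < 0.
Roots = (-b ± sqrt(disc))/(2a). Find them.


disc = (-10)^2 - 4*2*49 = 100 - 392 = -292
sqrt(|disc|) = sqrt(292) = 17.0880
Real part = 10/(2*2) = 2.5000
Imag part = 17.0880/(2*2) = 4.2720

2.5000 ± 4.2720i


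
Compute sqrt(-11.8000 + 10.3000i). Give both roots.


|z| = sqrt(139.24+106.09) = 15.6630
sqrt((|z|+a)/2) = sqrt((15.6630+(-11.8))/2) = sqrt(1.9315) = 1.3898
sqrt((|z|-a)/2) = sqrt((15.6630-(-11.8))/2) = sqrt(13.7315) = 3.7056

±(1.3898 + 3.7056i) i.e. 1.3898 + 3.7056i and -1.3898 - 3.7056i


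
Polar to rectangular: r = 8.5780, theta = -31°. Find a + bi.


a = 8.5780*cos(-31°) = 8.5780*0.85717 = 7.3528
b = 8.5780*sin(-31°) = 8.5780*(-0.51504) = -4.4180

7.3528 - 4.4180i


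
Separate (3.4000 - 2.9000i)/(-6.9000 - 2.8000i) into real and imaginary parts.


Multiply by conjugate: (3.4000 - 2.9000i)(-6.9000 + 2.8000i) / ((-6.9)^2 + (-2.8)^2)
Numerator real = 3.4*(-6.9) - (2.9)*(-2.8) = -15.34
Numerator imag = -2.9*(-6.9) - 3.4*(-2.8) = 29.53
Denominator = 55.45
Re(z) = -15.34/55.45 = -0.2766
Im(z) = 29.53/55.45 = 0.5326

Re(z) = -0.2766, Im(z) = 0.5326


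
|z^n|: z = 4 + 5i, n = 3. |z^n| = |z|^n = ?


|z| = sqrt(16+25) = sqrt(41) = 6.4031
|z^3| = |z|^3 = (sqrt(41))^3 = 41*sqrt(41)

|z^3| = 41*sqrt(41) ≈ 262.5281


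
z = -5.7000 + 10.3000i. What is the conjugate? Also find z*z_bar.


z_bar = -5.7000 - 10.3000i
z*z_bar = (-5.7)^2 + 10.3^2 = 32.49 + 106.09 = 138.58

z_bar = -5.7000 - 10.3000i, z*z_bar = 138.58


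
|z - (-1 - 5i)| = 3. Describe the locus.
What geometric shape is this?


|z - z0| = r is a circle with center z0 and radius r.
Center = (-1, -5), radius = 3

Circle with center (-1, -5) and radius 3


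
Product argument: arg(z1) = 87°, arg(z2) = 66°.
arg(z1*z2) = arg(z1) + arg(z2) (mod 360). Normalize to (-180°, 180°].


arg(z1*z2) = 87° + 66° = 153°
Normalized to (-180°, 180°]: 153°

153°


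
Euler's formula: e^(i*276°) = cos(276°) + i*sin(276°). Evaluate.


cos(276°) = 0.1045
sin(276°) = -0.9945

e^(i*276°) = 0.1045 - 0.9945i


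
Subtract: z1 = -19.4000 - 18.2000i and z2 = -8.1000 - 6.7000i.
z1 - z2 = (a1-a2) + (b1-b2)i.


Real: -19.4 + 8.1 = -11.3
Imag: -18.2 + 6.7 = -11.5

-11.3000 - 11.5000i


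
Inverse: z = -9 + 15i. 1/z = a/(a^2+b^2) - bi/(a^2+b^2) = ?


|z|^2 = 81+225 = 306
1/z = (-9 - 15i)/306

1/z = -0.0294 - 0.0490i


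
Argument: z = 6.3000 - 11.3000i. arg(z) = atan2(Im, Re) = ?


Re = 6.3, Im = -11.3
arg = atan2(-11.3, 6.3) = -60.8594 degrees

arg(z) = -60.8594 degrees


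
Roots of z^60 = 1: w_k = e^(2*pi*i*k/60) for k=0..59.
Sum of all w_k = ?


The sum of all 60th roots of unity is 0.
Geometric series: (1 - w^60)/(1 - w) = (1-1)/(1-w) = 0 since w^60 = 1, w ≠ 1.
Alternatively: coefficient of z^59 in z^60 - 1 is 0.

0


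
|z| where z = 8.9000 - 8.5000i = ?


|z| = sqrt(8.9^2 + (-8.5)^2) = sqrt(79.21 + 72.25) = sqrt(151.46) = 12.3069

|z| = 12.3069


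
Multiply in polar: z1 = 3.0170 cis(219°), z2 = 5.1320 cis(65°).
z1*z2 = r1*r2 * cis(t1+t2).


r = 3.0170 * 5.1320 = 15.4832
theta = 219° + 65° = 284° = 284° (mod 360)

15.4832 cis(284°)


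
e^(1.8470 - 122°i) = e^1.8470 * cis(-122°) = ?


e^1.8470 = 6.3408
cos(-122°) = -0.52992
sin(-122°) = -0.84805
Real = 6.3408*(-0.52992) = -3.3601
Imag = 6.3408*(-0.84805) = -5.3773

-3.3601 - 5.3773i


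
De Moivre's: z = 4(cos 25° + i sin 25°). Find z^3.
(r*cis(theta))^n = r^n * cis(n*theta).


r^3 = 4^3 = 64
n*theta = 3*25° = 75° = 75° (mod 360)
a = 64*cos(75°) = 16.5644
b = 64*sin(75°) = 61.8193

64 cis(75°) = 16.5644 + 61.8193i


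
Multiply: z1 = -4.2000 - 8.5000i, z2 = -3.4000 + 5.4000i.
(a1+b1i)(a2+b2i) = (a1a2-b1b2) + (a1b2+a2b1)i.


Real = -4.2*(-3.4) - (-8.5)*5.4 = 14.28 - (-45.9) = 60.18
Imag = -4.2*5.4 - (3.4)*(-8.5) = -22.68 + 28.9 = 6.22

60.1800 + 6.2200i


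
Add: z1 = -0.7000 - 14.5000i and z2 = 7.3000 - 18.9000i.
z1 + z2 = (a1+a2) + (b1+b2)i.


Real: -0.7 + 7.3 = 6.6
Imag: -14.5 - 18.9 = -33.4

6.6000 - 33.4000i


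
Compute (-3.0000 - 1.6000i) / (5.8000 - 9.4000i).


Conjugate of z2 = 5.8000 + 9.4000i
Numerator: (-3.0000 - 1.6000i)(5.8000 + 9.4000i) = -2.3600 - 37.4800i
Denominator: 5.8^2 + (-9.4)^2 = 122
Result = (-2.3600 - 37.4800i)/122

-0.0193 - 0.3072i


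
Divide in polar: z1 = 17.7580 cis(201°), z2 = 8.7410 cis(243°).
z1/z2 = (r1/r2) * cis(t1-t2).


r = 17.7580 / 8.7410 = 2.0316
theta = 201° - 243° = -42° = 318° (mod 360)

2.0316 cis(318°)


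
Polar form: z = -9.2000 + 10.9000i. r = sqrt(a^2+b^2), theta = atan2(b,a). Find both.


r = sqrt(84.64+118.81) = sqrt(203.45) = 14.2636
theta = atan2(10.9, -9.2) = 130.1656 degrees

r = 14.2636, theta = 130.1656 degrees


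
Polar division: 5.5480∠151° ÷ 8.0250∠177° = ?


r = 5.5480 / 8.0250 = 0.6913
theta = 151° - 177° = -26° = 334° (mod 360)

0.6913 cis(334°)


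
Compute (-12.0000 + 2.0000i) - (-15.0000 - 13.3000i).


Real: -12 + 15 = 3
Imag: 2 + 13.3 = 15.3

3.0000 + 15.3000i


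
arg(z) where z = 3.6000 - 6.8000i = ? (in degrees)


Re = 3.6, Im = -6.8
arg = atan2(-6.8, 3.6) = -62.1027 degrees

arg(z) = -62.1027 degrees


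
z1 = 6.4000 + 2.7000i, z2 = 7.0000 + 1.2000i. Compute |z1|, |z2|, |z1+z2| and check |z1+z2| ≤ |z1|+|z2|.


|z1| = sqrt(6.4^2 + 2.7^2) = sqrt(48.25) = 6.9462
|z2| = sqrt(7^2 + 1.2^2) = sqrt(50.44) = 7.1021
z1+z2 = 13.4000 + 3.9000i
|z1+z2| = sqrt(194.77) = 13.9560
|z1|+|z2| = 6.9462 + 7.1021 = 14.0483

|z1+z2| = 13.9560 ≤ |z1|+|z2| = 14.0483 (verified)


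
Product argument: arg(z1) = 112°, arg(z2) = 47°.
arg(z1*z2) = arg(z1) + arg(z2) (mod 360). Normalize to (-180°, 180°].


arg(z1*z2) = 112° + 47° = 159°
Normalized to (-180°, 180°]: 159°

159°


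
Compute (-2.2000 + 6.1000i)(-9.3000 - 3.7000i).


Real = -2.2*(-9.3) - 6.1*(-3.7) = 20.46 - (-22.57) = 43.03
Imag = -2.2*(-3.7) - (9.3)*6.1 = 8.14 - (56.73) = -48.59

43.0300 - 48.5900i


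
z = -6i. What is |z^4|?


|z| = sqrt(0+36) = sqrt(36) = 6
|z^4| = |z|^4 = 6^4 = 1296

|z^4| = 1296


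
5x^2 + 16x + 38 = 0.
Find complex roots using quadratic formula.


disc = 16^2 - 4*5*38 = 256 - 760 = -504
sqrt(|disc|) = sqrt(504) = 22.4499
Real part = -16/(2*5) = -1.6000
Imag part = 22.4499/(2*5) = 2.2450

-1.6000 ± 2.2450i


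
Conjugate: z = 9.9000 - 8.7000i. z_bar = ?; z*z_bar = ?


z_bar = 9.9000 + 8.7000i
z*z_bar = 9.9^2 + (-8.7)^2 = 98.01 + 75.69 = 173.7

z_bar = 9.9000 + 8.7000i, z*z_bar = 173.7
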